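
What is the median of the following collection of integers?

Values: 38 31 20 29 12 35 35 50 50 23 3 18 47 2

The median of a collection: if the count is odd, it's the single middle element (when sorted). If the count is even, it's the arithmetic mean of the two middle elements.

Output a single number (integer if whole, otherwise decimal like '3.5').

Answer: 30

Derivation:
Step 1: insert 38 -> lo=[38] (size 1, max 38) hi=[] (size 0) -> median=38
Step 2: insert 31 -> lo=[31] (size 1, max 31) hi=[38] (size 1, min 38) -> median=34.5
Step 3: insert 20 -> lo=[20, 31] (size 2, max 31) hi=[38] (size 1, min 38) -> median=31
Step 4: insert 29 -> lo=[20, 29] (size 2, max 29) hi=[31, 38] (size 2, min 31) -> median=30
Step 5: insert 12 -> lo=[12, 20, 29] (size 3, max 29) hi=[31, 38] (size 2, min 31) -> median=29
Step 6: insert 35 -> lo=[12, 20, 29] (size 3, max 29) hi=[31, 35, 38] (size 3, min 31) -> median=30
Step 7: insert 35 -> lo=[12, 20, 29, 31] (size 4, max 31) hi=[35, 35, 38] (size 3, min 35) -> median=31
Step 8: insert 50 -> lo=[12, 20, 29, 31] (size 4, max 31) hi=[35, 35, 38, 50] (size 4, min 35) -> median=33
Step 9: insert 50 -> lo=[12, 20, 29, 31, 35] (size 5, max 35) hi=[35, 38, 50, 50] (size 4, min 35) -> median=35
Step 10: insert 23 -> lo=[12, 20, 23, 29, 31] (size 5, max 31) hi=[35, 35, 38, 50, 50] (size 5, min 35) -> median=33
Step 11: insert 3 -> lo=[3, 12, 20, 23, 29, 31] (size 6, max 31) hi=[35, 35, 38, 50, 50] (size 5, min 35) -> median=31
Step 12: insert 18 -> lo=[3, 12, 18, 20, 23, 29] (size 6, max 29) hi=[31, 35, 35, 38, 50, 50] (size 6, min 31) -> median=30
Step 13: insert 47 -> lo=[3, 12, 18, 20, 23, 29, 31] (size 7, max 31) hi=[35, 35, 38, 47, 50, 50] (size 6, min 35) -> median=31
Step 14: insert 2 -> lo=[2, 3, 12, 18, 20, 23, 29] (size 7, max 29) hi=[31, 35, 35, 38, 47, 50, 50] (size 7, min 31) -> median=30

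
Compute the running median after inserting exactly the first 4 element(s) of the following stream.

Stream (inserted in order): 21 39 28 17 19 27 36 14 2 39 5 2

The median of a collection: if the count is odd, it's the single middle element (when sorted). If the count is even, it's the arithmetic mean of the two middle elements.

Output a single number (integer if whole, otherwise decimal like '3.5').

Step 1: insert 21 -> lo=[21] (size 1, max 21) hi=[] (size 0) -> median=21
Step 2: insert 39 -> lo=[21] (size 1, max 21) hi=[39] (size 1, min 39) -> median=30
Step 3: insert 28 -> lo=[21, 28] (size 2, max 28) hi=[39] (size 1, min 39) -> median=28
Step 4: insert 17 -> lo=[17, 21] (size 2, max 21) hi=[28, 39] (size 2, min 28) -> median=24.5

Answer: 24.5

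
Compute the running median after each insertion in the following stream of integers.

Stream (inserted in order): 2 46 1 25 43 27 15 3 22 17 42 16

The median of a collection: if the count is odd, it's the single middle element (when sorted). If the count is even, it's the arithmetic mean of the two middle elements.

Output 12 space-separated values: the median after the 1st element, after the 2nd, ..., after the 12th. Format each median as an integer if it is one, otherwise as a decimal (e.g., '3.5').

Step 1: insert 2 -> lo=[2] (size 1, max 2) hi=[] (size 0) -> median=2
Step 2: insert 46 -> lo=[2] (size 1, max 2) hi=[46] (size 1, min 46) -> median=24
Step 3: insert 1 -> lo=[1, 2] (size 2, max 2) hi=[46] (size 1, min 46) -> median=2
Step 4: insert 25 -> lo=[1, 2] (size 2, max 2) hi=[25, 46] (size 2, min 25) -> median=13.5
Step 5: insert 43 -> lo=[1, 2, 25] (size 3, max 25) hi=[43, 46] (size 2, min 43) -> median=25
Step 6: insert 27 -> lo=[1, 2, 25] (size 3, max 25) hi=[27, 43, 46] (size 3, min 27) -> median=26
Step 7: insert 15 -> lo=[1, 2, 15, 25] (size 4, max 25) hi=[27, 43, 46] (size 3, min 27) -> median=25
Step 8: insert 3 -> lo=[1, 2, 3, 15] (size 4, max 15) hi=[25, 27, 43, 46] (size 4, min 25) -> median=20
Step 9: insert 22 -> lo=[1, 2, 3, 15, 22] (size 5, max 22) hi=[25, 27, 43, 46] (size 4, min 25) -> median=22
Step 10: insert 17 -> lo=[1, 2, 3, 15, 17] (size 5, max 17) hi=[22, 25, 27, 43, 46] (size 5, min 22) -> median=19.5
Step 11: insert 42 -> lo=[1, 2, 3, 15, 17, 22] (size 6, max 22) hi=[25, 27, 42, 43, 46] (size 5, min 25) -> median=22
Step 12: insert 16 -> lo=[1, 2, 3, 15, 16, 17] (size 6, max 17) hi=[22, 25, 27, 42, 43, 46] (size 6, min 22) -> median=19.5

Answer: 2 24 2 13.5 25 26 25 20 22 19.5 22 19.5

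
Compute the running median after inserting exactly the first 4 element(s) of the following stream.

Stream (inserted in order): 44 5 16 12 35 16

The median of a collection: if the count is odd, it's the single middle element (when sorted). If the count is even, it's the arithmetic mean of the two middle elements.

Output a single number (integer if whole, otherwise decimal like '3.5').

Step 1: insert 44 -> lo=[44] (size 1, max 44) hi=[] (size 0) -> median=44
Step 2: insert 5 -> lo=[5] (size 1, max 5) hi=[44] (size 1, min 44) -> median=24.5
Step 3: insert 16 -> lo=[5, 16] (size 2, max 16) hi=[44] (size 1, min 44) -> median=16
Step 4: insert 12 -> lo=[5, 12] (size 2, max 12) hi=[16, 44] (size 2, min 16) -> median=14

Answer: 14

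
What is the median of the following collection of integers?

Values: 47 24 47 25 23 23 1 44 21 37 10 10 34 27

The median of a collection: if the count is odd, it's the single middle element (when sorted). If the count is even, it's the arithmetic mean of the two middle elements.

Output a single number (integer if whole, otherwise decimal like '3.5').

Answer: 24.5

Derivation:
Step 1: insert 47 -> lo=[47] (size 1, max 47) hi=[] (size 0) -> median=47
Step 2: insert 24 -> lo=[24] (size 1, max 24) hi=[47] (size 1, min 47) -> median=35.5
Step 3: insert 47 -> lo=[24, 47] (size 2, max 47) hi=[47] (size 1, min 47) -> median=47
Step 4: insert 25 -> lo=[24, 25] (size 2, max 25) hi=[47, 47] (size 2, min 47) -> median=36
Step 5: insert 23 -> lo=[23, 24, 25] (size 3, max 25) hi=[47, 47] (size 2, min 47) -> median=25
Step 6: insert 23 -> lo=[23, 23, 24] (size 3, max 24) hi=[25, 47, 47] (size 3, min 25) -> median=24.5
Step 7: insert 1 -> lo=[1, 23, 23, 24] (size 4, max 24) hi=[25, 47, 47] (size 3, min 25) -> median=24
Step 8: insert 44 -> lo=[1, 23, 23, 24] (size 4, max 24) hi=[25, 44, 47, 47] (size 4, min 25) -> median=24.5
Step 9: insert 21 -> lo=[1, 21, 23, 23, 24] (size 5, max 24) hi=[25, 44, 47, 47] (size 4, min 25) -> median=24
Step 10: insert 37 -> lo=[1, 21, 23, 23, 24] (size 5, max 24) hi=[25, 37, 44, 47, 47] (size 5, min 25) -> median=24.5
Step 11: insert 10 -> lo=[1, 10, 21, 23, 23, 24] (size 6, max 24) hi=[25, 37, 44, 47, 47] (size 5, min 25) -> median=24
Step 12: insert 10 -> lo=[1, 10, 10, 21, 23, 23] (size 6, max 23) hi=[24, 25, 37, 44, 47, 47] (size 6, min 24) -> median=23.5
Step 13: insert 34 -> lo=[1, 10, 10, 21, 23, 23, 24] (size 7, max 24) hi=[25, 34, 37, 44, 47, 47] (size 6, min 25) -> median=24
Step 14: insert 27 -> lo=[1, 10, 10, 21, 23, 23, 24] (size 7, max 24) hi=[25, 27, 34, 37, 44, 47, 47] (size 7, min 25) -> median=24.5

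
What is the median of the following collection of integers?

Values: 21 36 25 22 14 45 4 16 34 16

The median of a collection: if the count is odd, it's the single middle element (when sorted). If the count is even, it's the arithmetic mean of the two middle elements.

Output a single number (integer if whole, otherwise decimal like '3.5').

Answer: 21.5

Derivation:
Step 1: insert 21 -> lo=[21] (size 1, max 21) hi=[] (size 0) -> median=21
Step 2: insert 36 -> lo=[21] (size 1, max 21) hi=[36] (size 1, min 36) -> median=28.5
Step 3: insert 25 -> lo=[21, 25] (size 2, max 25) hi=[36] (size 1, min 36) -> median=25
Step 4: insert 22 -> lo=[21, 22] (size 2, max 22) hi=[25, 36] (size 2, min 25) -> median=23.5
Step 5: insert 14 -> lo=[14, 21, 22] (size 3, max 22) hi=[25, 36] (size 2, min 25) -> median=22
Step 6: insert 45 -> lo=[14, 21, 22] (size 3, max 22) hi=[25, 36, 45] (size 3, min 25) -> median=23.5
Step 7: insert 4 -> lo=[4, 14, 21, 22] (size 4, max 22) hi=[25, 36, 45] (size 3, min 25) -> median=22
Step 8: insert 16 -> lo=[4, 14, 16, 21] (size 4, max 21) hi=[22, 25, 36, 45] (size 4, min 22) -> median=21.5
Step 9: insert 34 -> lo=[4, 14, 16, 21, 22] (size 5, max 22) hi=[25, 34, 36, 45] (size 4, min 25) -> median=22
Step 10: insert 16 -> lo=[4, 14, 16, 16, 21] (size 5, max 21) hi=[22, 25, 34, 36, 45] (size 5, min 22) -> median=21.5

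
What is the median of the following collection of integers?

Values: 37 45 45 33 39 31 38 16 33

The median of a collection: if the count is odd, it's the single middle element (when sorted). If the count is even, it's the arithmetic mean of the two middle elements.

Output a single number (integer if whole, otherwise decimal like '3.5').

Step 1: insert 37 -> lo=[37] (size 1, max 37) hi=[] (size 0) -> median=37
Step 2: insert 45 -> lo=[37] (size 1, max 37) hi=[45] (size 1, min 45) -> median=41
Step 3: insert 45 -> lo=[37, 45] (size 2, max 45) hi=[45] (size 1, min 45) -> median=45
Step 4: insert 33 -> lo=[33, 37] (size 2, max 37) hi=[45, 45] (size 2, min 45) -> median=41
Step 5: insert 39 -> lo=[33, 37, 39] (size 3, max 39) hi=[45, 45] (size 2, min 45) -> median=39
Step 6: insert 31 -> lo=[31, 33, 37] (size 3, max 37) hi=[39, 45, 45] (size 3, min 39) -> median=38
Step 7: insert 38 -> lo=[31, 33, 37, 38] (size 4, max 38) hi=[39, 45, 45] (size 3, min 39) -> median=38
Step 8: insert 16 -> lo=[16, 31, 33, 37] (size 4, max 37) hi=[38, 39, 45, 45] (size 4, min 38) -> median=37.5
Step 9: insert 33 -> lo=[16, 31, 33, 33, 37] (size 5, max 37) hi=[38, 39, 45, 45] (size 4, min 38) -> median=37

Answer: 37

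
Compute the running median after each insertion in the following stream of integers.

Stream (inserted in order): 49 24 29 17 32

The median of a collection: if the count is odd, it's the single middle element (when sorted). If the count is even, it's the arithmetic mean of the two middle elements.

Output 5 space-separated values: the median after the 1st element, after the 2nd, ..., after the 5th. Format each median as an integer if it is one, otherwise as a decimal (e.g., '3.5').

Answer: 49 36.5 29 26.5 29

Derivation:
Step 1: insert 49 -> lo=[49] (size 1, max 49) hi=[] (size 0) -> median=49
Step 2: insert 24 -> lo=[24] (size 1, max 24) hi=[49] (size 1, min 49) -> median=36.5
Step 3: insert 29 -> lo=[24, 29] (size 2, max 29) hi=[49] (size 1, min 49) -> median=29
Step 4: insert 17 -> lo=[17, 24] (size 2, max 24) hi=[29, 49] (size 2, min 29) -> median=26.5
Step 5: insert 32 -> lo=[17, 24, 29] (size 3, max 29) hi=[32, 49] (size 2, min 32) -> median=29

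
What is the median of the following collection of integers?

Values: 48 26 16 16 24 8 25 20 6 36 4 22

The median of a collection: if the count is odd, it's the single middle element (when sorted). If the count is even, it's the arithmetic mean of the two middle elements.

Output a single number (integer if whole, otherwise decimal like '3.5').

Answer: 21

Derivation:
Step 1: insert 48 -> lo=[48] (size 1, max 48) hi=[] (size 0) -> median=48
Step 2: insert 26 -> lo=[26] (size 1, max 26) hi=[48] (size 1, min 48) -> median=37
Step 3: insert 16 -> lo=[16, 26] (size 2, max 26) hi=[48] (size 1, min 48) -> median=26
Step 4: insert 16 -> lo=[16, 16] (size 2, max 16) hi=[26, 48] (size 2, min 26) -> median=21
Step 5: insert 24 -> lo=[16, 16, 24] (size 3, max 24) hi=[26, 48] (size 2, min 26) -> median=24
Step 6: insert 8 -> lo=[8, 16, 16] (size 3, max 16) hi=[24, 26, 48] (size 3, min 24) -> median=20
Step 7: insert 25 -> lo=[8, 16, 16, 24] (size 4, max 24) hi=[25, 26, 48] (size 3, min 25) -> median=24
Step 8: insert 20 -> lo=[8, 16, 16, 20] (size 4, max 20) hi=[24, 25, 26, 48] (size 4, min 24) -> median=22
Step 9: insert 6 -> lo=[6, 8, 16, 16, 20] (size 5, max 20) hi=[24, 25, 26, 48] (size 4, min 24) -> median=20
Step 10: insert 36 -> lo=[6, 8, 16, 16, 20] (size 5, max 20) hi=[24, 25, 26, 36, 48] (size 5, min 24) -> median=22
Step 11: insert 4 -> lo=[4, 6, 8, 16, 16, 20] (size 6, max 20) hi=[24, 25, 26, 36, 48] (size 5, min 24) -> median=20
Step 12: insert 22 -> lo=[4, 6, 8, 16, 16, 20] (size 6, max 20) hi=[22, 24, 25, 26, 36, 48] (size 6, min 22) -> median=21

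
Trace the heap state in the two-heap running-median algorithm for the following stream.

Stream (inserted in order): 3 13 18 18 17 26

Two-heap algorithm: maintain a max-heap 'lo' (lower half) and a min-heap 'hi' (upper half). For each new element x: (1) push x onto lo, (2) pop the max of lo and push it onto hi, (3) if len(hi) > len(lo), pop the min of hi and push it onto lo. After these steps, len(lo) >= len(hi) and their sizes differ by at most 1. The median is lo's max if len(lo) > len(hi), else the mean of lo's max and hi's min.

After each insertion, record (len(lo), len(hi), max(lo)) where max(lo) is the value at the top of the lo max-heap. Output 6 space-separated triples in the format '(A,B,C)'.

Step 1: insert 3 -> lo=[3] hi=[] -> (len(lo)=1, len(hi)=0, max(lo)=3)
Step 2: insert 13 -> lo=[3] hi=[13] -> (len(lo)=1, len(hi)=1, max(lo)=3)
Step 3: insert 18 -> lo=[3, 13] hi=[18] -> (len(lo)=2, len(hi)=1, max(lo)=13)
Step 4: insert 18 -> lo=[3, 13] hi=[18, 18] -> (len(lo)=2, len(hi)=2, max(lo)=13)
Step 5: insert 17 -> lo=[3, 13, 17] hi=[18, 18] -> (len(lo)=3, len(hi)=2, max(lo)=17)
Step 6: insert 26 -> lo=[3, 13, 17] hi=[18, 18, 26] -> (len(lo)=3, len(hi)=3, max(lo)=17)

Answer: (1,0,3) (1,1,3) (2,1,13) (2,2,13) (3,2,17) (3,3,17)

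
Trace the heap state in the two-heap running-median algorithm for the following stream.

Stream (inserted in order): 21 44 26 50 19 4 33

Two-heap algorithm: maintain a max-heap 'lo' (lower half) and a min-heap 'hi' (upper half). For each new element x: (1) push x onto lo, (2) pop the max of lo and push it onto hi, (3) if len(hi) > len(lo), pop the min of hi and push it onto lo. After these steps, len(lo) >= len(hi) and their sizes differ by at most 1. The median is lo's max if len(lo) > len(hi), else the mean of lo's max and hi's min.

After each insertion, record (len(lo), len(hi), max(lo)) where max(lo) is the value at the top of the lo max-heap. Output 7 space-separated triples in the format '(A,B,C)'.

Step 1: insert 21 -> lo=[21] hi=[] -> (len(lo)=1, len(hi)=0, max(lo)=21)
Step 2: insert 44 -> lo=[21] hi=[44] -> (len(lo)=1, len(hi)=1, max(lo)=21)
Step 3: insert 26 -> lo=[21, 26] hi=[44] -> (len(lo)=2, len(hi)=1, max(lo)=26)
Step 4: insert 50 -> lo=[21, 26] hi=[44, 50] -> (len(lo)=2, len(hi)=2, max(lo)=26)
Step 5: insert 19 -> lo=[19, 21, 26] hi=[44, 50] -> (len(lo)=3, len(hi)=2, max(lo)=26)
Step 6: insert 4 -> lo=[4, 19, 21] hi=[26, 44, 50] -> (len(lo)=3, len(hi)=3, max(lo)=21)
Step 7: insert 33 -> lo=[4, 19, 21, 26] hi=[33, 44, 50] -> (len(lo)=4, len(hi)=3, max(lo)=26)

Answer: (1,0,21) (1,1,21) (2,1,26) (2,2,26) (3,2,26) (3,3,21) (4,3,26)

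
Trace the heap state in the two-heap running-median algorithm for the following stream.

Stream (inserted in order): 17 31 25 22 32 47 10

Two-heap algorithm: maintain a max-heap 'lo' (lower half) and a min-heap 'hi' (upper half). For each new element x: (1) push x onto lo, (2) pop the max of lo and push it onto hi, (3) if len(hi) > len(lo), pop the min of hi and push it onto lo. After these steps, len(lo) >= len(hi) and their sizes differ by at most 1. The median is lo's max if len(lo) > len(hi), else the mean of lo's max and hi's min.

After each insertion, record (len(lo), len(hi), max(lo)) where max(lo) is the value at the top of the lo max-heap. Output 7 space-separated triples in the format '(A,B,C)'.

Answer: (1,0,17) (1,1,17) (2,1,25) (2,2,22) (3,2,25) (3,3,25) (4,3,25)

Derivation:
Step 1: insert 17 -> lo=[17] hi=[] -> (len(lo)=1, len(hi)=0, max(lo)=17)
Step 2: insert 31 -> lo=[17] hi=[31] -> (len(lo)=1, len(hi)=1, max(lo)=17)
Step 3: insert 25 -> lo=[17, 25] hi=[31] -> (len(lo)=2, len(hi)=1, max(lo)=25)
Step 4: insert 22 -> lo=[17, 22] hi=[25, 31] -> (len(lo)=2, len(hi)=2, max(lo)=22)
Step 5: insert 32 -> lo=[17, 22, 25] hi=[31, 32] -> (len(lo)=3, len(hi)=2, max(lo)=25)
Step 6: insert 47 -> lo=[17, 22, 25] hi=[31, 32, 47] -> (len(lo)=3, len(hi)=3, max(lo)=25)
Step 7: insert 10 -> lo=[10, 17, 22, 25] hi=[31, 32, 47] -> (len(lo)=4, len(hi)=3, max(lo)=25)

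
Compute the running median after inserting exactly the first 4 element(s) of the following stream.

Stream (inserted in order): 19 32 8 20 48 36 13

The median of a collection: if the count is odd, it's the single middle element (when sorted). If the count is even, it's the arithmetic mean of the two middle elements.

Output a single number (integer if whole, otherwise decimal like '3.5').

Answer: 19.5

Derivation:
Step 1: insert 19 -> lo=[19] (size 1, max 19) hi=[] (size 0) -> median=19
Step 2: insert 32 -> lo=[19] (size 1, max 19) hi=[32] (size 1, min 32) -> median=25.5
Step 3: insert 8 -> lo=[8, 19] (size 2, max 19) hi=[32] (size 1, min 32) -> median=19
Step 4: insert 20 -> lo=[8, 19] (size 2, max 19) hi=[20, 32] (size 2, min 20) -> median=19.5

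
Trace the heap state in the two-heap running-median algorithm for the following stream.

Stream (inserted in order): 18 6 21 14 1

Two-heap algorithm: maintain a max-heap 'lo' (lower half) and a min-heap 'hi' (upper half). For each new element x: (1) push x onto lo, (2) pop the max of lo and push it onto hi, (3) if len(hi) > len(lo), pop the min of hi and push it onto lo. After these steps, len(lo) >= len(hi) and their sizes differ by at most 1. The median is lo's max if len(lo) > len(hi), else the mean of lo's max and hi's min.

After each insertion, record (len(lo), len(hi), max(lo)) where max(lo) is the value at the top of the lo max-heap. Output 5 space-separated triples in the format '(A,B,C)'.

Step 1: insert 18 -> lo=[18] hi=[] -> (len(lo)=1, len(hi)=0, max(lo)=18)
Step 2: insert 6 -> lo=[6] hi=[18] -> (len(lo)=1, len(hi)=1, max(lo)=6)
Step 3: insert 21 -> lo=[6, 18] hi=[21] -> (len(lo)=2, len(hi)=1, max(lo)=18)
Step 4: insert 14 -> lo=[6, 14] hi=[18, 21] -> (len(lo)=2, len(hi)=2, max(lo)=14)
Step 5: insert 1 -> lo=[1, 6, 14] hi=[18, 21] -> (len(lo)=3, len(hi)=2, max(lo)=14)

Answer: (1,0,18) (1,1,6) (2,1,18) (2,2,14) (3,2,14)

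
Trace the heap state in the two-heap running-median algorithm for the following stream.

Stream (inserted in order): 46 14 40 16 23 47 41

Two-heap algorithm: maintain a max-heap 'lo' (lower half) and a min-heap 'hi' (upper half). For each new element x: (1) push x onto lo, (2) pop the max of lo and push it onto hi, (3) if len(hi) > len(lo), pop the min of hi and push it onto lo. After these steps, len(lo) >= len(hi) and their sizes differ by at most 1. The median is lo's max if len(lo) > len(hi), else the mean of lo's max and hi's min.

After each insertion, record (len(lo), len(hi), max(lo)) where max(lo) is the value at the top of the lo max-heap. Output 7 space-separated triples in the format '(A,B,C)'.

Step 1: insert 46 -> lo=[46] hi=[] -> (len(lo)=1, len(hi)=0, max(lo)=46)
Step 2: insert 14 -> lo=[14] hi=[46] -> (len(lo)=1, len(hi)=1, max(lo)=14)
Step 3: insert 40 -> lo=[14, 40] hi=[46] -> (len(lo)=2, len(hi)=1, max(lo)=40)
Step 4: insert 16 -> lo=[14, 16] hi=[40, 46] -> (len(lo)=2, len(hi)=2, max(lo)=16)
Step 5: insert 23 -> lo=[14, 16, 23] hi=[40, 46] -> (len(lo)=3, len(hi)=2, max(lo)=23)
Step 6: insert 47 -> lo=[14, 16, 23] hi=[40, 46, 47] -> (len(lo)=3, len(hi)=3, max(lo)=23)
Step 7: insert 41 -> lo=[14, 16, 23, 40] hi=[41, 46, 47] -> (len(lo)=4, len(hi)=3, max(lo)=40)

Answer: (1,0,46) (1,1,14) (2,1,40) (2,2,16) (3,2,23) (3,3,23) (4,3,40)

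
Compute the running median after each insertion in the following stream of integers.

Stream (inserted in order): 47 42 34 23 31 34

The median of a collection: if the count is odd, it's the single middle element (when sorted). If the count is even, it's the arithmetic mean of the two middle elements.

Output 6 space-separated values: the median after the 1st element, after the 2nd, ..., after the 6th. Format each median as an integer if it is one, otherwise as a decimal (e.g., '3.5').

Step 1: insert 47 -> lo=[47] (size 1, max 47) hi=[] (size 0) -> median=47
Step 2: insert 42 -> lo=[42] (size 1, max 42) hi=[47] (size 1, min 47) -> median=44.5
Step 3: insert 34 -> lo=[34, 42] (size 2, max 42) hi=[47] (size 1, min 47) -> median=42
Step 4: insert 23 -> lo=[23, 34] (size 2, max 34) hi=[42, 47] (size 2, min 42) -> median=38
Step 5: insert 31 -> lo=[23, 31, 34] (size 3, max 34) hi=[42, 47] (size 2, min 42) -> median=34
Step 6: insert 34 -> lo=[23, 31, 34] (size 3, max 34) hi=[34, 42, 47] (size 3, min 34) -> median=34

Answer: 47 44.5 42 38 34 34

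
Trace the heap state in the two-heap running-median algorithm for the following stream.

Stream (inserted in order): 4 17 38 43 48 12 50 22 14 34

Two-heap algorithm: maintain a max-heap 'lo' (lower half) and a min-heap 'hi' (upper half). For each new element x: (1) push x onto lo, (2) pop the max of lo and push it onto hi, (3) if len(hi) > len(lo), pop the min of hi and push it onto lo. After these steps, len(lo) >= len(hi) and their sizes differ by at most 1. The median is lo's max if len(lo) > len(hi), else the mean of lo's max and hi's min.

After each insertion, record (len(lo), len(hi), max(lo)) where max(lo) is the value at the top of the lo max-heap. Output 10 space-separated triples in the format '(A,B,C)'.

Step 1: insert 4 -> lo=[4] hi=[] -> (len(lo)=1, len(hi)=0, max(lo)=4)
Step 2: insert 17 -> lo=[4] hi=[17] -> (len(lo)=1, len(hi)=1, max(lo)=4)
Step 3: insert 38 -> lo=[4, 17] hi=[38] -> (len(lo)=2, len(hi)=1, max(lo)=17)
Step 4: insert 43 -> lo=[4, 17] hi=[38, 43] -> (len(lo)=2, len(hi)=2, max(lo)=17)
Step 5: insert 48 -> lo=[4, 17, 38] hi=[43, 48] -> (len(lo)=3, len(hi)=2, max(lo)=38)
Step 6: insert 12 -> lo=[4, 12, 17] hi=[38, 43, 48] -> (len(lo)=3, len(hi)=3, max(lo)=17)
Step 7: insert 50 -> lo=[4, 12, 17, 38] hi=[43, 48, 50] -> (len(lo)=4, len(hi)=3, max(lo)=38)
Step 8: insert 22 -> lo=[4, 12, 17, 22] hi=[38, 43, 48, 50] -> (len(lo)=4, len(hi)=4, max(lo)=22)
Step 9: insert 14 -> lo=[4, 12, 14, 17, 22] hi=[38, 43, 48, 50] -> (len(lo)=5, len(hi)=4, max(lo)=22)
Step 10: insert 34 -> lo=[4, 12, 14, 17, 22] hi=[34, 38, 43, 48, 50] -> (len(lo)=5, len(hi)=5, max(lo)=22)

Answer: (1,0,4) (1,1,4) (2,1,17) (2,2,17) (3,2,38) (3,3,17) (4,3,38) (4,4,22) (5,4,22) (5,5,22)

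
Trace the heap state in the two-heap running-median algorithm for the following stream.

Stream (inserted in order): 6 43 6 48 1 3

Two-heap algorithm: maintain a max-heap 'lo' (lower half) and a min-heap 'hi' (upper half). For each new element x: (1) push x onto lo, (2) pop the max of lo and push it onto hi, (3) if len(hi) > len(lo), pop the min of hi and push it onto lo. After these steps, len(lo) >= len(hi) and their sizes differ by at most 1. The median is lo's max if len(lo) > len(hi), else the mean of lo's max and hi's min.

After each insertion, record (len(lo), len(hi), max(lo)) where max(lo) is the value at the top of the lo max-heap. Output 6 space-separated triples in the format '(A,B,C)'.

Answer: (1,0,6) (1,1,6) (2,1,6) (2,2,6) (3,2,6) (3,3,6)

Derivation:
Step 1: insert 6 -> lo=[6] hi=[] -> (len(lo)=1, len(hi)=0, max(lo)=6)
Step 2: insert 43 -> lo=[6] hi=[43] -> (len(lo)=1, len(hi)=1, max(lo)=6)
Step 3: insert 6 -> lo=[6, 6] hi=[43] -> (len(lo)=2, len(hi)=1, max(lo)=6)
Step 4: insert 48 -> lo=[6, 6] hi=[43, 48] -> (len(lo)=2, len(hi)=2, max(lo)=6)
Step 5: insert 1 -> lo=[1, 6, 6] hi=[43, 48] -> (len(lo)=3, len(hi)=2, max(lo)=6)
Step 6: insert 3 -> lo=[1, 3, 6] hi=[6, 43, 48] -> (len(lo)=3, len(hi)=3, max(lo)=6)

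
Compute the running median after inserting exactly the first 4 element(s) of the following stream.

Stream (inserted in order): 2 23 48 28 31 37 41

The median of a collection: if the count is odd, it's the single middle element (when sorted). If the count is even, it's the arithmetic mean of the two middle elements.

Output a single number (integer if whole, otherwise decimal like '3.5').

Step 1: insert 2 -> lo=[2] (size 1, max 2) hi=[] (size 0) -> median=2
Step 2: insert 23 -> lo=[2] (size 1, max 2) hi=[23] (size 1, min 23) -> median=12.5
Step 3: insert 48 -> lo=[2, 23] (size 2, max 23) hi=[48] (size 1, min 48) -> median=23
Step 4: insert 28 -> lo=[2, 23] (size 2, max 23) hi=[28, 48] (size 2, min 28) -> median=25.5

Answer: 25.5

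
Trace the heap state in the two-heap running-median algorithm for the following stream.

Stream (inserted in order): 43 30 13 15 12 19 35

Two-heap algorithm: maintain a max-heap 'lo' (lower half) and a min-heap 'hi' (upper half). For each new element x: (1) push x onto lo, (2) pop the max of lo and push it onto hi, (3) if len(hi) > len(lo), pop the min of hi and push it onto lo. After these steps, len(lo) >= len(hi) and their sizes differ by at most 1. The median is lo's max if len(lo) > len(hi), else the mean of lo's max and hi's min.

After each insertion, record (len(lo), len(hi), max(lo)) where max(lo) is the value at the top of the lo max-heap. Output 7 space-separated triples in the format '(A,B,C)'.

Step 1: insert 43 -> lo=[43] hi=[] -> (len(lo)=1, len(hi)=0, max(lo)=43)
Step 2: insert 30 -> lo=[30] hi=[43] -> (len(lo)=1, len(hi)=1, max(lo)=30)
Step 3: insert 13 -> lo=[13, 30] hi=[43] -> (len(lo)=2, len(hi)=1, max(lo)=30)
Step 4: insert 15 -> lo=[13, 15] hi=[30, 43] -> (len(lo)=2, len(hi)=2, max(lo)=15)
Step 5: insert 12 -> lo=[12, 13, 15] hi=[30, 43] -> (len(lo)=3, len(hi)=2, max(lo)=15)
Step 6: insert 19 -> lo=[12, 13, 15] hi=[19, 30, 43] -> (len(lo)=3, len(hi)=3, max(lo)=15)
Step 7: insert 35 -> lo=[12, 13, 15, 19] hi=[30, 35, 43] -> (len(lo)=4, len(hi)=3, max(lo)=19)

Answer: (1,0,43) (1,1,30) (2,1,30) (2,2,15) (3,2,15) (3,3,15) (4,3,19)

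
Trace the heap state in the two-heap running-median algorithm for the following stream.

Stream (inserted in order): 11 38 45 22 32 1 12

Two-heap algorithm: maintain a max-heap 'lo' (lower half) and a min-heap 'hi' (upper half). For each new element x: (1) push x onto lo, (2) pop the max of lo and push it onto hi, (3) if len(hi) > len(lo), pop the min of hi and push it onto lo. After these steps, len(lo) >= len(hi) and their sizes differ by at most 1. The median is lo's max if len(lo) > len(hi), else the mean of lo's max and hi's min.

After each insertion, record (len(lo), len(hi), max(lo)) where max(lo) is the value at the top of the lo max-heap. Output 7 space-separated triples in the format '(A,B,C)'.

Answer: (1,0,11) (1,1,11) (2,1,38) (2,2,22) (3,2,32) (3,3,22) (4,3,22)

Derivation:
Step 1: insert 11 -> lo=[11] hi=[] -> (len(lo)=1, len(hi)=0, max(lo)=11)
Step 2: insert 38 -> lo=[11] hi=[38] -> (len(lo)=1, len(hi)=1, max(lo)=11)
Step 3: insert 45 -> lo=[11, 38] hi=[45] -> (len(lo)=2, len(hi)=1, max(lo)=38)
Step 4: insert 22 -> lo=[11, 22] hi=[38, 45] -> (len(lo)=2, len(hi)=2, max(lo)=22)
Step 5: insert 32 -> lo=[11, 22, 32] hi=[38, 45] -> (len(lo)=3, len(hi)=2, max(lo)=32)
Step 6: insert 1 -> lo=[1, 11, 22] hi=[32, 38, 45] -> (len(lo)=3, len(hi)=3, max(lo)=22)
Step 7: insert 12 -> lo=[1, 11, 12, 22] hi=[32, 38, 45] -> (len(lo)=4, len(hi)=3, max(lo)=22)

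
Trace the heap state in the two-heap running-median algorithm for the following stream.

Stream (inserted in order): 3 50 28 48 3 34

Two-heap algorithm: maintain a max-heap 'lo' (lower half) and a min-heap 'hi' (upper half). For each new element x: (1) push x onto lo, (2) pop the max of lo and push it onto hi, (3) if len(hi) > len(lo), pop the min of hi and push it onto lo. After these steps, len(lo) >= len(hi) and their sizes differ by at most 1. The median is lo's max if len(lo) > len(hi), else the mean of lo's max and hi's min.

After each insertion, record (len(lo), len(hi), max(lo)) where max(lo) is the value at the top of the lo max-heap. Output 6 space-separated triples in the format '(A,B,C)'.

Answer: (1,0,3) (1,1,3) (2,1,28) (2,2,28) (3,2,28) (3,3,28)

Derivation:
Step 1: insert 3 -> lo=[3] hi=[] -> (len(lo)=1, len(hi)=0, max(lo)=3)
Step 2: insert 50 -> lo=[3] hi=[50] -> (len(lo)=1, len(hi)=1, max(lo)=3)
Step 3: insert 28 -> lo=[3, 28] hi=[50] -> (len(lo)=2, len(hi)=1, max(lo)=28)
Step 4: insert 48 -> lo=[3, 28] hi=[48, 50] -> (len(lo)=2, len(hi)=2, max(lo)=28)
Step 5: insert 3 -> lo=[3, 3, 28] hi=[48, 50] -> (len(lo)=3, len(hi)=2, max(lo)=28)
Step 6: insert 34 -> lo=[3, 3, 28] hi=[34, 48, 50] -> (len(lo)=3, len(hi)=3, max(lo)=28)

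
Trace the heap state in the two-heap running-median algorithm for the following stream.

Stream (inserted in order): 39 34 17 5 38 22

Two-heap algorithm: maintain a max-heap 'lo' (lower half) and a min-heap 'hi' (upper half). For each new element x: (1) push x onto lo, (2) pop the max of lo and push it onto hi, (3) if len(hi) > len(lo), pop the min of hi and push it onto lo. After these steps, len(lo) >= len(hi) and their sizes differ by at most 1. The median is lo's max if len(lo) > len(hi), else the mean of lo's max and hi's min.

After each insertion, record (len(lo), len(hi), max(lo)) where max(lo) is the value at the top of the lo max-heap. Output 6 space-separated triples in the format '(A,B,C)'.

Step 1: insert 39 -> lo=[39] hi=[] -> (len(lo)=1, len(hi)=0, max(lo)=39)
Step 2: insert 34 -> lo=[34] hi=[39] -> (len(lo)=1, len(hi)=1, max(lo)=34)
Step 3: insert 17 -> lo=[17, 34] hi=[39] -> (len(lo)=2, len(hi)=1, max(lo)=34)
Step 4: insert 5 -> lo=[5, 17] hi=[34, 39] -> (len(lo)=2, len(hi)=2, max(lo)=17)
Step 5: insert 38 -> lo=[5, 17, 34] hi=[38, 39] -> (len(lo)=3, len(hi)=2, max(lo)=34)
Step 6: insert 22 -> lo=[5, 17, 22] hi=[34, 38, 39] -> (len(lo)=3, len(hi)=3, max(lo)=22)

Answer: (1,0,39) (1,1,34) (2,1,34) (2,2,17) (3,2,34) (3,3,22)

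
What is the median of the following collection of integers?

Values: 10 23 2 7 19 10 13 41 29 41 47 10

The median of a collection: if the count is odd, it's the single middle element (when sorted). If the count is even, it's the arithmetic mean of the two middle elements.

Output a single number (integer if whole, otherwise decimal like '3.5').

Answer: 16

Derivation:
Step 1: insert 10 -> lo=[10] (size 1, max 10) hi=[] (size 0) -> median=10
Step 2: insert 23 -> lo=[10] (size 1, max 10) hi=[23] (size 1, min 23) -> median=16.5
Step 3: insert 2 -> lo=[2, 10] (size 2, max 10) hi=[23] (size 1, min 23) -> median=10
Step 4: insert 7 -> lo=[2, 7] (size 2, max 7) hi=[10, 23] (size 2, min 10) -> median=8.5
Step 5: insert 19 -> lo=[2, 7, 10] (size 3, max 10) hi=[19, 23] (size 2, min 19) -> median=10
Step 6: insert 10 -> lo=[2, 7, 10] (size 3, max 10) hi=[10, 19, 23] (size 3, min 10) -> median=10
Step 7: insert 13 -> lo=[2, 7, 10, 10] (size 4, max 10) hi=[13, 19, 23] (size 3, min 13) -> median=10
Step 8: insert 41 -> lo=[2, 7, 10, 10] (size 4, max 10) hi=[13, 19, 23, 41] (size 4, min 13) -> median=11.5
Step 9: insert 29 -> lo=[2, 7, 10, 10, 13] (size 5, max 13) hi=[19, 23, 29, 41] (size 4, min 19) -> median=13
Step 10: insert 41 -> lo=[2, 7, 10, 10, 13] (size 5, max 13) hi=[19, 23, 29, 41, 41] (size 5, min 19) -> median=16
Step 11: insert 47 -> lo=[2, 7, 10, 10, 13, 19] (size 6, max 19) hi=[23, 29, 41, 41, 47] (size 5, min 23) -> median=19
Step 12: insert 10 -> lo=[2, 7, 10, 10, 10, 13] (size 6, max 13) hi=[19, 23, 29, 41, 41, 47] (size 6, min 19) -> median=16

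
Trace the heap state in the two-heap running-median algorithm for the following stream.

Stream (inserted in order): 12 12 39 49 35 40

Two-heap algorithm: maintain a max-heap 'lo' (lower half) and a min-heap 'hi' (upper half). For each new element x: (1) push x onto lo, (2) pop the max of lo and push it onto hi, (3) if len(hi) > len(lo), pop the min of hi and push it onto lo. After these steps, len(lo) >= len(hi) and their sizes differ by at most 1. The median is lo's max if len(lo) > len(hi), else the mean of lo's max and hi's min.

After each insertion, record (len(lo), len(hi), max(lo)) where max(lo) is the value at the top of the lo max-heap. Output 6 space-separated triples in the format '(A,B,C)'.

Step 1: insert 12 -> lo=[12] hi=[] -> (len(lo)=1, len(hi)=0, max(lo)=12)
Step 2: insert 12 -> lo=[12] hi=[12] -> (len(lo)=1, len(hi)=1, max(lo)=12)
Step 3: insert 39 -> lo=[12, 12] hi=[39] -> (len(lo)=2, len(hi)=1, max(lo)=12)
Step 4: insert 49 -> lo=[12, 12] hi=[39, 49] -> (len(lo)=2, len(hi)=2, max(lo)=12)
Step 5: insert 35 -> lo=[12, 12, 35] hi=[39, 49] -> (len(lo)=3, len(hi)=2, max(lo)=35)
Step 6: insert 40 -> lo=[12, 12, 35] hi=[39, 40, 49] -> (len(lo)=3, len(hi)=3, max(lo)=35)

Answer: (1,0,12) (1,1,12) (2,1,12) (2,2,12) (3,2,35) (3,3,35)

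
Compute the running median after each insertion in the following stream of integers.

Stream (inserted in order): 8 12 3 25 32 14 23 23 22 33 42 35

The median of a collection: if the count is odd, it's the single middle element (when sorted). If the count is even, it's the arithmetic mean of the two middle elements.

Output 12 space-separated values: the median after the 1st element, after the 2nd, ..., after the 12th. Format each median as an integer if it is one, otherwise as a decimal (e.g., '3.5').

Answer: 8 10 8 10 12 13 14 18.5 22 22.5 23 23

Derivation:
Step 1: insert 8 -> lo=[8] (size 1, max 8) hi=[] (size 0) -> median=8
Step 2: insert 12 -> lo=[8] (size 1, max 8) hi=[12] (size 1, min 12) -> median=10
Step 3: insert 3 -> lo=[3, 8] (size 2, max 8) hi=[12] (size 1, min 12) -> median=8
Step 4: insert 25 -> lo=[3, 8] (size 2, max 8) hi=[12, 25] (size 2, min 12) -> median=10
Step 5: insert 32 -> lo=[3, 8, 12] (size 3, max 12) hi=[25, 32] (size 2, min 25) -> median=12
Step 6: insert 14 -> lo=[3, 8, 12] (size 3, max 12) hi=[14, 25, 32] (size 3, min 14) -> median=13
Step 7: insert 23 -> lo=[3, 8, 12, 14] (size 4, max 14) hi=[23, 25, 32] (size 3, min 23) -> median=14
Step 8: insert 23 -> lo=[3, 8, 12, 14] (size 4, max 14) hi=[23, 23, 25, 32] (size 4, min 23) -> median=18.5
Step 9: insert 22 -> lo=[3, 8, 12, 14, 22] (size 5, max 22) hi=[23, 23, 25, 32] (size 4, min 23) -> median=22
Step 10: insert 33 -> lo=[3, 8, 12, 14, 22] (size 5, max 22) hi=[23, 23, 25, 32, 33] (size 5, min 23) -> median=22.5
Step 11: insert 42 -> lo=[3, 8, 12, 14, 22, 23] (size 6, max 23) hi=[23, 25, 32, 33, 42] (size 5, min 23) -> median=23
Step 12: insert 35 -> lo=[3, 8, 12, 14, 22, 23] (size 6, max 23) hi=[23, 25, 32, 33, 35, 42] (size 6, min 23) -> median=23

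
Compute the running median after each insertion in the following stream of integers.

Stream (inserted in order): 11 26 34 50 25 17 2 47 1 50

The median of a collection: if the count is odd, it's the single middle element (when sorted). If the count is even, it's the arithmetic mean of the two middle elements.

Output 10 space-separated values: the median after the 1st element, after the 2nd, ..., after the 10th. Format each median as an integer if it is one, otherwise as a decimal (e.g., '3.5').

Answer: 11 18.5 26 30 26 25.5 25 25.5 25 25.5

Derivation:
Step 1: insert 11 -> lo=[11] (size 1, max 11) hi=[] (size 0) -> median=11
Step 2: insert 26 -> lo=[11] (size 1, max 11) hi=[26] (size 1, min 26) -> median=18.5
Step 3: insert 34 -> lo=[11, 26] (size 2, max 26) hi=[34] (size 1, min 34) -> median=26
Step 4: insert 50 -> lo=[11, 26] (size 2, max 26) hi=[34, 50] (size 2, min 34) -> median=30
Step 5: insert 25 -> lo=[11, 25, 26] (size 3, max 26) hi=[34, 50] (size 2, min 34) -> median=26
Step 6: insert 17 -> lo=[11, 17, 25] (size 3, max 25) hi=[26, 34, 50] (size 3, min 26) -> median=25.5
Step 7: insert 2 -> lo=[2, 11, 17, 25] (size 4, max 25) hi=[26, 34, 50] (size 3, min 26) -> median=25
Step 8: insert 47 -> lo=[2, 11, 17, 25] (size 4, max 25) hi=[26, 34, 47, 50] (size 4, min 26) -> median=25.5
Step 9: insert 1 -> lo=[1, 2, 11, 17, 25] (size 5, max 25) hi=[26, 34, 47, 50] (size 4, min 26) -> median=25
Step 10: insert 50 -> lo=[1, 2, 11, 17, 25] (size 5, max 25) hi=[26, 34, 47, 50, 50] (size 5, min 26) -> median=25.5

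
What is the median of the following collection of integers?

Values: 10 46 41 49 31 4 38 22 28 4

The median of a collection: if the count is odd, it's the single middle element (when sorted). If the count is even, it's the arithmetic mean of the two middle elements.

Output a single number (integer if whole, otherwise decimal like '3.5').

Step 1: insert 10 -> lo=[10] (size 1, max 10) hi=[] (size 0) -> median=10
Step 2: insert 46 -> lo=[10] (size 1, max 10) hi=[46] (size 1, min 46) -> median=28
Step 3: insert 41 -> lo=[10, 41] (size 2, max 41) hi=[46] (size 1, min 46) -> median=41
Step 4: insert 49 -> lo=[10, 41] (size 2, max 41) hi=[46, 49] (size 2, min 46) -> median=43.5
Step 5: insert 31 -> lo=[10, 31, 41] (size 3, max 41) hi=[46, 49] (size 2, min 46) -> median=41
Step 6: insert 4 -> lo=[4, 10, 31] (size 3, max 31) hi=[41, 46, 49] (size 3, min 41) -> median=36
Step 7: insert 38 -> lo=[4, 10, 31, 38] (size 4, max 38) hi=[41, 46, 49] (size 3, min 41) -> median=38
Step 8: insert 22 -> lo=[4, 10, 22, 31] (size 4, max 31) hi=[38, 41, 46, 49] (size 4, min 38) -> median=34.5
Step 9: insert 28 -> lo=[4, 10, 22, 28, 31] (size 5, max 31) hi=[38, 41, 46, 49] (size 4, min 38) -> median=31
Step 10: insert 4 -> lo=[4, 4, 10, 22, 28] (size 5, max 28) hi=[31, 38, 41, 46, 49] (size 5, min 31) -> median=29.5

Answer: 29.5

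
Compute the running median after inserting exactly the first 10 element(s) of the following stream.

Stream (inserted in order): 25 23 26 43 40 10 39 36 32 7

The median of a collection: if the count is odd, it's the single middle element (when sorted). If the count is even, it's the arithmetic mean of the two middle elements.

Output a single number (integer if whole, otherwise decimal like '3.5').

Step 1: insert 25 -> lo=[25] (size 1, max 25) hi=[] (size 0) -> median=25
Step 2: insert 23 -> lo=[23] (size 1, max 23) hi=[25] (size 1, min 25) -> median=24
Step 3: insert 26 -> lo=[23, 25] (size 2, max 25) hi=[26] (size 1, min 26) -> median=25
Step 4: insert 43 -> lo=[23, 25] (size 2, max 25) hi=[26, 43] (size 2, min 26) -> median=25.5
Step 5: insert 40 -> lo=[23, 25, 26] (size 3, max 26) hi=[40, 43] (size 2, min 40) -> median=26
Step 6: insert 10 -> lo=[10, 23, 25] (size 3, max 25) hi=[26, 40, 43] (size 3, min 26) -> median=25.5
Step 7: insert 39 -> lo=[10, 23, 25, 26] (size 4, max 26) hi=[39, 40, 43] (size 3, min 39) -> median=26
Step 8: insert 36 -> lo=[10, 23, 25, 26] (size 4, max 26) hi=[36, 39, 40, 43] (size 4, min 36) -> median=31
Step 9: insert 32 -> lo=[10, 23, 25, 26, 32] (size 5, max 32) hi=[36, 39, 40, 43] (size 4, min 36) -> median=32
Step 10: insert 7 -> lo=[7, 10, 23, 25, 26] (size 5, max 26) hi=[32, 36, 39, 40, 43] (size 5, min 32) -> median=29

Answer: 29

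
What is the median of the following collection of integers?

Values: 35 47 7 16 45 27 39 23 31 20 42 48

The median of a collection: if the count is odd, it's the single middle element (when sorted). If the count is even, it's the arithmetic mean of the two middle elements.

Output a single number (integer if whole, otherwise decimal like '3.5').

Step 1: insert 35 -> lo=[35] (size 1, max 35) hi=[] (size 0) -> median=35
Step 2: insert 47 -> lo=[35] (size 1, max 35) hi=[47] (size 1, min 47) -> median=41
Step 3: insert 7 -> lo=[7, 35] (size 2, max 35) hi=[47] (size 1, min 47) -> median=35
Step 4: insert 16 -> lo=[7, 16] (size 2, max 16) hi=[35, 47] (size 2, min 35) -> median=25.5
Step 5: insert 45 -> lo=[7, 16, 35] (size 3, max 35) hi=[45, 47] (size 2, min 45) -> median=35
Step 6: insert 27 -> lo=[7, 16, 27] (size 3, max 27) hi=[35, 45, 47] (size 3, min 35) -> median=31
Step 7: insert 39 -> lo=[7, 16, 27, 35] (size 4, max 35) hi=[39, 45, 47] (size 3, min 39) -> median=35
Step 8: insert 23 -> lo=[7, 16, 23, 27] (size 4, max 27) hi=[35, 39, 45, 47] (size 4, min 35) -> median=31
Step 9: insert 31 -> lo=[7, 16, 23, 27, 31] (size 5, max 31) hi=[35, 39, 45, 47] (size 4, min 35) -> median=31
Step 10: insert 20 -> lo=[7, 16, 20, 23, 27] (size 5, max 27) hi=[31, 35, 39, 45, 47] (size 5, min 31) -> median=29
Step 11: insert 42 -> lo=[7, 16, 20, 23, 27, 31] (size 6, max 31) hi=[35, 39, 42, 45, 47] (size 5, min 35) -> median=31
Step 12: insert 48 -> lo=[7, 16, 20, 23, 27, 31] (size 6, max 31) hi=[35, 39, 42, 45, 47, 48] (size 6, min 35) -> median=33

Answer: 33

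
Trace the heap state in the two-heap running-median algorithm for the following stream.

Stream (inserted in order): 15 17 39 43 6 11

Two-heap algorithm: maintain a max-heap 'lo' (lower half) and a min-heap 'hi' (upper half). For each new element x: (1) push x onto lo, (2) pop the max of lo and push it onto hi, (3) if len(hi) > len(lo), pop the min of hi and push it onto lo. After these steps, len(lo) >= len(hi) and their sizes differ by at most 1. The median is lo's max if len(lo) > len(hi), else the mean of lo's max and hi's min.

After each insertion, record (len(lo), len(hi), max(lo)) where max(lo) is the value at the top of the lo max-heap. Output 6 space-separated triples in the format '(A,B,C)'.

Answer: (1,0,15) (1,1,15) (2,1,17) (2,2,17) (3,2,17) (3,3,15)

Derivation:
Step 1: insert 15 -> lo=[15] hi=[] -> (len(lo)=1, len(hi)=0, max(lo)=15)
Step 2: insert 17 -> lo=[15] hi=[17] -> (len(lo)=1, len(hi)=1, max(lo)=15)
Step 3: insert 39 -> lo=[15, 17] hi=[39] -> (len(lo)=2, len(hi)=1, max(lo)=17)
Step 4: insert 43 -> lo=[15, 17] hi=[39, 43] -> (len(lo)=2, len(hi)=2, max(lo)=17)
Step 5: insert 6 -> lo=[6, 15, 17] hi=[39, 43] -> (len(lo)=3, len(hi)=2, max(lo)=17)
Step 6: insert 11 -> lo=[6, 11, 15] hi=[17, 39, 43] -> (len(lo)=3, len(hi)=3, max(lo)=15)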